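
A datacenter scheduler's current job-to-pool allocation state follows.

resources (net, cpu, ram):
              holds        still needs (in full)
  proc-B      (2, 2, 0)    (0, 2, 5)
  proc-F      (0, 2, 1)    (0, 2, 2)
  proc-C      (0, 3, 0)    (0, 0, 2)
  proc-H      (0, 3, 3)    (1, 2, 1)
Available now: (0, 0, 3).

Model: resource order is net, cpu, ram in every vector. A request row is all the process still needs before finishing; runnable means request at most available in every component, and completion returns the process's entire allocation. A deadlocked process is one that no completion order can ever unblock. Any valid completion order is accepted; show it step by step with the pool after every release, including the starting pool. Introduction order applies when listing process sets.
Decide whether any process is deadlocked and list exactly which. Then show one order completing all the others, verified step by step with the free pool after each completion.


The deadlocked set is proc-B and proc-H.
Key observation: after proc-C, proc-F the pool peaks at (0, 5, 4), and each blocked process is short somewhere: proc-B on ram; proc-H on net.
A valid finishing order for the others: proc-C, proc-F. Step-by-step check:
  pool = (0, 0, 3)
  proc-C needs (0, 0, 2) <= (0, 0, 3) -> finishes; pool += (0, 3, 0) = (0, 3, 3)
  proc-F needs (0, 2, 2) <= (0, 3, 3) -> finishes; pool += (0, 2, 1) = (0, 5, 4)
None of the blocked processes ever fits:
  blocked: proc-B wants (0, 2, 5), pool (0, 5, 4) — not enough ram
  blocked: proc-H wants (1, 2, 1), pool (0, 5, 4) — not enough net


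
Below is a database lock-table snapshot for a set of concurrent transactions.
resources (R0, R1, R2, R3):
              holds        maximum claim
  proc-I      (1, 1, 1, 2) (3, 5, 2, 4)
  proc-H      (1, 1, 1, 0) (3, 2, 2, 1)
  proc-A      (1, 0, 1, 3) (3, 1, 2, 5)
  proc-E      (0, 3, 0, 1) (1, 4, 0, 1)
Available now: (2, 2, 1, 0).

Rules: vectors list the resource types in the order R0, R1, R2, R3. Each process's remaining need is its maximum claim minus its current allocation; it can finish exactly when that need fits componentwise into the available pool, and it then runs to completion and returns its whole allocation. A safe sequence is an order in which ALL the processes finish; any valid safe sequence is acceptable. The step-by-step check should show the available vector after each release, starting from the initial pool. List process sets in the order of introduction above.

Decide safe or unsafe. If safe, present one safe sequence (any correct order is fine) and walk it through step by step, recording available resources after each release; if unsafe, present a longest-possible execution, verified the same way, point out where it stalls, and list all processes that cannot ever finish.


UNSAFE — no complete ordering exists.
Key observation: the wall is R3: completing proc-E, proc-H brings the pool only to (3, 6, 2, 1), and all the rest need more.
A maximal execution: proc-E, proc-H — then nothing else fits. Walking it through:
  pool = (2, 2, 1, 0)
  proc-E needs (1, 1, 0, 0) <= (2, 2, 1, 0) -> finishes; pool += (0, 3, 0, 1) = (2, 5, 1, 1)
  proc-H needs (2, 1, 1, 1) <= (2, 5, 1, 1) -> finishes; pool += (1, 1, 1, 0) = (3, 6, 2, 1)
  proc-I still needs (2, 4, 1, 2) but only (3, 6, 2, 1) is free — short on R3
  proc-A still needs (2, 1, 1, 2) but only (3, 6, 2, 1) is free — short on R3
Never able to finish: proc-I and proc-A.


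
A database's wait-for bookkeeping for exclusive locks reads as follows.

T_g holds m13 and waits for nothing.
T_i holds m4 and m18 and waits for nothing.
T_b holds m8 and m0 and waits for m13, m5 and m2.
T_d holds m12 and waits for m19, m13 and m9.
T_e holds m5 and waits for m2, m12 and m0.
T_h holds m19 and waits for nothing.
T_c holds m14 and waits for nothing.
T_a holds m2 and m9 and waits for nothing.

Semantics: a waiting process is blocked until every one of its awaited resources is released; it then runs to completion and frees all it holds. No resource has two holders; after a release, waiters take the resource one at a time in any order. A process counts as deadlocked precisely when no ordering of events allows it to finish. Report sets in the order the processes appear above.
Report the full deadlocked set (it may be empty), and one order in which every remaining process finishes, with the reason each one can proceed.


Deadlocked: T_b and T_e.
Key observation: the waits loop around T_b -> T_e -> T_b with no way out; no other process is dragged down with it.
A valid finishing order for the others: T_g, T_c, T_h, T_a, T_d, T_i.
Check, step by step:
  run T_g (it waits on nothing); releases m13
  run T_c (it waits on nothing); releases m14
  run T_h (it waits on nothing); releases m19
  run T_a (it waits on nothing); releases m2 and m9
  T_d: everything it awaited (m19, m13 and m9) is free; runs, freeing m12
  run T_i (it waits on nothing); releases m4 and m18


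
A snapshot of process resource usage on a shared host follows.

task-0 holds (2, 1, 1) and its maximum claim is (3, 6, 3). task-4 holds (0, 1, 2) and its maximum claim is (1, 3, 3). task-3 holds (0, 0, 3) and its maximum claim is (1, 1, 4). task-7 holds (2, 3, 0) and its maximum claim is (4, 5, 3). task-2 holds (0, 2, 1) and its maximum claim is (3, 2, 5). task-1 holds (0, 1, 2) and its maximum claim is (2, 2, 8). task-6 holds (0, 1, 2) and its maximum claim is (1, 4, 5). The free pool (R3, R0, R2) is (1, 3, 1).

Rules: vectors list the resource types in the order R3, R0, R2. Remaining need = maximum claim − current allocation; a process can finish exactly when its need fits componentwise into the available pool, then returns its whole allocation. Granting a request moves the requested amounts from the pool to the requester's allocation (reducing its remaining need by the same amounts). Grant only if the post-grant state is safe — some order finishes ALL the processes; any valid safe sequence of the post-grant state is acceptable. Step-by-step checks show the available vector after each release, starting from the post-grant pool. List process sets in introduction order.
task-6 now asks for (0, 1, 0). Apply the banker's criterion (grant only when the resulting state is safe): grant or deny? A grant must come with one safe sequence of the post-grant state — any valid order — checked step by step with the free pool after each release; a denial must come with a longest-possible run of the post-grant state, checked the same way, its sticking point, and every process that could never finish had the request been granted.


GRANT. The post-grant state is safe; one safe sequence: task-4, task-6, task-0, task-2, task-1, task-3, task-7.
Key observation: with (1, 2, 1) left after the transfer, task-4 can run at once — the state stays safe.
Step-by-step check of the post-grant state:
  pool = (1, 2, 1)
  task-4: need (1, 2, 1) fits (1, 2, 1); releases (0, 1, 2), pool now (1, 3, 3)
  task-6: need (1, 2, 3) fits (1, 3, 3); releases (0, 2, 2), pool now (1, 5, 5)
  task-0: need (1, 5, 2) fits (1, 5, 5); releases (2, 1, 1), pool now (3, 6, 6)
  task-2: need (3, 0, 4) fits (3, 6, 6); releases (0, 2, 1), pool now (3, 8, 7)
  task-1: need (2, 1, 6) fits (3, 8, 7); releases (0, 1, 2), pool now (3, 9, 9)
  task-3: need (1, 1, 1) fits (3, 9, 9); releases (0, 0, 3), pool now (3, 9, 12)
  task-7: need (2, 2, 3) fits (3, 9, 12); releases (2, 3, 0), pool now (5, 12, 12)


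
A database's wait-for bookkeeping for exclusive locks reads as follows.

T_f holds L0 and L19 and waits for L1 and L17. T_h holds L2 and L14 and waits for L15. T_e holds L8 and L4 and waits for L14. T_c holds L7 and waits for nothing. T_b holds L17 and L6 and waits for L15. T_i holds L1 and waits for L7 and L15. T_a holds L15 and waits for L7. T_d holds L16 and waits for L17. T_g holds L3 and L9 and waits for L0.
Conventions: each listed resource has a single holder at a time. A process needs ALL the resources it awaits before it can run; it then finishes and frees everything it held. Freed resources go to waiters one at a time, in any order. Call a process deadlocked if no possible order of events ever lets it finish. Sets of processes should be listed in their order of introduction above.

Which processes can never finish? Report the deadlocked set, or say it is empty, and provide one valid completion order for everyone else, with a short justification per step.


The deadlocked set is empty.
Key observation: all waits point, directly or indirectly, at processes that can finish, so nothing is permanently blocked.
The rest can finish in the order T_c, T_a, T_b, T_i, T_h, T_d, T_f, T_g, T_e.
Check, step by step:
  run T_c (it waits on nothing); releases L7
  run T_a (all its waits — L7 — are resolved); releases L15
  run T_b (all its waits — L15 — are resolved); releases L17 and L6
  run T_i (all its waits — L7 and L15 — are resolved); releases L1
  run T_h (all its waits — L15 — are resolved); releases L2 and L14
  run T_d (all its waits — L17 — are resolved); releases L16
  run T_f (all its waits — L1 and L17 — are resolved); releases L0 and L19
  run T_g (all its waits — L0 — are resolved); releases L3 and L9
  run T_e (all its waits — L14 — are resolved); releases L8 and L4


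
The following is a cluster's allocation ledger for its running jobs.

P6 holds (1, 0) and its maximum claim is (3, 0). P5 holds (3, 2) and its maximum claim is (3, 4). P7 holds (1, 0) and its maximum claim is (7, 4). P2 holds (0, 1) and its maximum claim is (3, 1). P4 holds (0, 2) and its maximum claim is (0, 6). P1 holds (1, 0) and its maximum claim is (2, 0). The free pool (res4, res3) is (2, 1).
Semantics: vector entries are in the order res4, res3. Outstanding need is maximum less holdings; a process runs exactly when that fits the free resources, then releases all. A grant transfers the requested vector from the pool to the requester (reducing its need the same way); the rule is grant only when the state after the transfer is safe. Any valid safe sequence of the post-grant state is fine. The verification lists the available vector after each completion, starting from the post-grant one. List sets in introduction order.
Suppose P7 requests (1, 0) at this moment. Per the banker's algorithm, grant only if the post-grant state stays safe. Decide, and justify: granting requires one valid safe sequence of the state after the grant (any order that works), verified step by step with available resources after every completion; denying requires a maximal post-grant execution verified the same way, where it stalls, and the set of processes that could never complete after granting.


GRANT — the state after the grant stays safe, e.g. via P1, P6, P2, P5, P4, P7.
Key observation: (1, 1) free after granting still covers P1 first, and each release covers the next.
Check on the post-grant state, step by step:
  pool = (1, 1)
  P1 needs (1, 0) <= (1, 1) -> finishes; pool += (1, 0) = (2, 1)
  P6 needs (2, 0) <= (2, 1) -> finishes; pool += (1, 0) = (3, 1)
  P2 needs (3, 0) <= (3, 1) -> finishes; pool += (0, 1) = (3, 2)
  P5 needs (0, 2) <= (3, 2) -> finishes; pool += (3, 2) = (6, 4)
  P4 needs (0, 4) <= (6, 4) -> finishes; pool += (0, 2) = (6, 6)
  P7 needs (5, 4) <= (6, 6) -> finishes; pool += (2, 0) = (8, 6)


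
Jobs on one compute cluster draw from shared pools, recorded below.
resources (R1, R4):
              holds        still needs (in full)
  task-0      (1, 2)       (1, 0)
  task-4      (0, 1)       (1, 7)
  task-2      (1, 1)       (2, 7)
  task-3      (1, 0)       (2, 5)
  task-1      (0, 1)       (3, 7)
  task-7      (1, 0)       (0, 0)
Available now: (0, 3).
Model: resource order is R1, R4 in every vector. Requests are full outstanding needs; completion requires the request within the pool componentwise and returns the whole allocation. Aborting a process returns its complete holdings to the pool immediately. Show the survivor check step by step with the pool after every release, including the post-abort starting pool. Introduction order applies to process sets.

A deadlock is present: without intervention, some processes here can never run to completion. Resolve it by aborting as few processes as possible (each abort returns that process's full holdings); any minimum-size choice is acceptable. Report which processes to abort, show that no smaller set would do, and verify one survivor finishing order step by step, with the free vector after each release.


Minimum abort set: task-4 and task-1.
Key observation: task-2 was stuck for good until task-4 and task-1 gave back (0, 2); in the order shown it finishes at step 4.
No one abort is enough; case by case: task-0 alone leaves task-4 blocked (short on R4); task-4 alone leaves task-2 blocked (short on R4); task-2 alone leaves task-4 blocked (short on R4); task-3 alone leaves task-4 blocked (short on R4); task-1 alone leaves task-4 blocked (short on R4); task-7 alone leaves task-4 blocked (short on R4).
One survivor order: task-7, task-0, task-3, task-2. Walking it through (post-abort pool first):
  pool = (0, 5)
  task-7 needs (0, 0) <= (0, 5) -> finishes; pool += (1, 0) = (1, 5)
  task-0 needs (1, 0) <= (1, 5) -> finishes; pool += (1, 2) = (2, 7)
  task-3 needs (2, 5) <= (2, 7) -> finishes; pool += (1, 0) = (3, 7)
  task-2 needs (2, 7) <= (3, 7) -> finishes; pool += (1, 1) = (4, 8)


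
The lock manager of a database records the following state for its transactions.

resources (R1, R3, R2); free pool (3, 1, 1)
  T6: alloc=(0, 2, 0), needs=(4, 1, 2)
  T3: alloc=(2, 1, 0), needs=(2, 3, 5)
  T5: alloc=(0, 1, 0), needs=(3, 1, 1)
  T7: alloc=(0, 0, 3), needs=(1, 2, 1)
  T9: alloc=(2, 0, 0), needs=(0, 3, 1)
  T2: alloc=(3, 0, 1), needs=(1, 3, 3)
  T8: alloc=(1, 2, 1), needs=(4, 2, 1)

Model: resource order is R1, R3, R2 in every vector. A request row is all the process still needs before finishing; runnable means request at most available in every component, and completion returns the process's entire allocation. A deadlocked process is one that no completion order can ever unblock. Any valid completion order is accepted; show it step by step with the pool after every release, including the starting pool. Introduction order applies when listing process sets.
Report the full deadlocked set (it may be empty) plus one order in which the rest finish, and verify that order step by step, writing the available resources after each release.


The deadlocked set is T6, T3, T9, T2 and T8.
Key observation: after T5, T7 the pool peaks at (3, 2, 4), and each blocked process is short somewhere: T6 on R1; T3 on R3, R2; T9 on R3; T2 on R3; T8 on R1.
One completion order for the rest: T5, T7. Check, step by step:
  pool = (3, 1, 1)
  T5 needs (3, 1, 1) <= (3, 1, 1) -> finishes; pool += (0, 1, 0) = (3, 2, 1)
  T7 needs (1, 2, 1) <= (3, 2, 1) -> finishes; pool += (0, 0, 3) = (3, 2, 4)
The blocked processes can never fit:
  blocked: T6 wants (4, 1, 2), pool (3, 2, 4) — not enough R1
  blocked: T3 wants (2, 3, 5), pool (3, 2, 4) — not enough R3 and R2
  blocked: T9 wants (0, 3, 1), pool (3, 2, 4) — not enough R3
  blocked: T2 wants (1, 3, 3), pool (3, 2, 4) — not enough R3
  blocked: T8 wants (4, 2, 1), pool (3, 2, 4) — not enough R1


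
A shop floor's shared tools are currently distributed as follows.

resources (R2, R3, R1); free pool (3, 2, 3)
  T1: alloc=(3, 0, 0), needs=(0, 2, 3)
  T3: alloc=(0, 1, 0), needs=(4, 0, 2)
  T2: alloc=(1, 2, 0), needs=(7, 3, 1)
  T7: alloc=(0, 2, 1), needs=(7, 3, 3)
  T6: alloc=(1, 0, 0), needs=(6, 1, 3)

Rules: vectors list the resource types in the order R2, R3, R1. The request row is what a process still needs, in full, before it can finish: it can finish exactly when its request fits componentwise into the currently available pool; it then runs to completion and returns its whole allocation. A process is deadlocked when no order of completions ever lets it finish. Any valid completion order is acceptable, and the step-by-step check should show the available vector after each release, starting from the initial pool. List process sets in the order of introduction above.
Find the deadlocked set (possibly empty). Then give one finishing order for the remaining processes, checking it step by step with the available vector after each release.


Nothing here is deadlocked.
Key observation: no deadlock: T1 fits now, and the freed resources carry the rest through.
One completion order for the rest: T1, T3, T6, T7, T2. Verifying each step:
  pool = (3, 2, 3)
  T1 needs (0, 2, 3) <= (3, 2, 3) -> finishes; pool += (3, 0, 0) = (6, 2, 3)
  T3 needs (4, 0, 2) <= (6, 2, 3) -> finishes; pool += (0, 1, 0) = (6, 3, 3)
  T6 needs (6, 1, 3) <= (6, 3, 3) -> finishes; pool += (1, 0, 0) = (7, 3, 3)
  T7 needs (7, 3, 3) <= (7, 3, 3) -> finishes; pool += (0, 2, 1) = (7, 5, 4)
  T2 needs (7, 3, 1) <= (7, 5, 4) -> finishes; pool += (1, 2, 0) = (8, 7, 4)


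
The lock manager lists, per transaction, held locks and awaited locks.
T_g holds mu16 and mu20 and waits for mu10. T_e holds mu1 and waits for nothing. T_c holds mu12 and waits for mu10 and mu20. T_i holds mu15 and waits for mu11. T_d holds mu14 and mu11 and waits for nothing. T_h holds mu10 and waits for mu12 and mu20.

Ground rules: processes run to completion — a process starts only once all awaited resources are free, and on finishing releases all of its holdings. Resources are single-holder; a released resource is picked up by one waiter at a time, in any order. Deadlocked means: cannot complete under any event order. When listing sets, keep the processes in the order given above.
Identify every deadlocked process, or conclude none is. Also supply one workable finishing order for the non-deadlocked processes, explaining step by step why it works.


Deadlocked set: T_g, T_c and T_h.
Key observation: the wait chain closes on itself along T_g -> T_h -> T_g; T_c is caught in further circular waits.
The rest can finish in the order T_d, T_e, T_i.
Step-by-step check:
  T_d waits on nothing -> runs at once and releases mu14 and mu11
  T_e waits on nothing -> runs at once and releases mu1
  run T_i (all its waits — mu11 — are resolved); releases mu15


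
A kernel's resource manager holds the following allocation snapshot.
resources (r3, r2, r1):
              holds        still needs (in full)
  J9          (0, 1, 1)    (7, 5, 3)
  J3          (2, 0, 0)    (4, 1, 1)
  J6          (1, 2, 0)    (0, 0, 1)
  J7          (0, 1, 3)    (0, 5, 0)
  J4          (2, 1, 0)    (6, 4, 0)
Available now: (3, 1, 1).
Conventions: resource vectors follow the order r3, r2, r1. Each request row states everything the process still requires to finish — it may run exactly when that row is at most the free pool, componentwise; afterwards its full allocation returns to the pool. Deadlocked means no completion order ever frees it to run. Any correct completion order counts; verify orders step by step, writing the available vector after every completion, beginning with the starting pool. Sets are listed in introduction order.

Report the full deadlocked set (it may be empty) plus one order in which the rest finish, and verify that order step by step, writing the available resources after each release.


The deadlocked set is J9, J7 and J4.
Key observation: the wall is r2: completing J6, J3 brings the pool only to (6, 3, 1), and all the rest need more.
One completion order for the rest: J6, J3. Verifying each step:
  pool = (3, 1, 1)
  run J6 (needs (0, 0, 1), free (3, 1, 1)); after release of (1, 2, 0) the pool is (4, 3, 1)
  run J3 (needs (4, 1, 1), free (4, 3, 1)); after release of (2, 0, 0) the pool is (6, 3, 1)
The stuck group stays short no matter what:
  J9 still needs (7, 5, 3) but only (6, 3, 1) is free — short on r3, r2 and r1
  J7 still needs (0, 5, 0) but only (6, 3, 1) is free — short on r2
  J4 still needs (6, 4, 0) but only (6, 3, 1) is free — short on r2


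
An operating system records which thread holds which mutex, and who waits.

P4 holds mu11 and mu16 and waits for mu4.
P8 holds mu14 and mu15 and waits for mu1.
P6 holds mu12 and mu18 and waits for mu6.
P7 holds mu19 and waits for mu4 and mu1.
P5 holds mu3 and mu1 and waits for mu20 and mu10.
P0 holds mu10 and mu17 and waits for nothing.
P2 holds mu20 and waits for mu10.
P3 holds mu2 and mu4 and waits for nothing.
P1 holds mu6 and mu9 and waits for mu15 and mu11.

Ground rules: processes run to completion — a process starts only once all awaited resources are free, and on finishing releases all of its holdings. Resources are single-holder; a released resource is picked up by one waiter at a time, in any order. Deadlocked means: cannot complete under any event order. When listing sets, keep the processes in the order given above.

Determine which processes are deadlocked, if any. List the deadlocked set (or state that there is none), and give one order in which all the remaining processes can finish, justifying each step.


No process is deadlocked.
Key observation: the wait graph is acyclic; completion cascades from the unblocked processes through everyone else.
The rest can finish in the order P0, P2, P5, P8, P3, P4, P1, P7, P6.
Walking it through:
  run P0 (it waits on nothing); releases mu10 and mu17
  P2 waits on mu10 — all released -> runs and releases mu20
  P5 waits on mu20 and mu10 — all released -> runs and releases mu3 and mu1
  P8 waits on mu1 — all released -> runs and releases mu14 and mu15
  run P3 (it waits on nothing); releases mu2 and mu4
  P4 waits on mu4 — all released -> runs and releases mu11 and mu16
  P1 waits on mu15 and mu11 — all released -> runs and releases mu6 and mu9
  P7 waits on mu4 and mu1 — all released -> runs and releases mu19
  P6 waits on mu6 — all released -> runs and releases mu12 and mu18


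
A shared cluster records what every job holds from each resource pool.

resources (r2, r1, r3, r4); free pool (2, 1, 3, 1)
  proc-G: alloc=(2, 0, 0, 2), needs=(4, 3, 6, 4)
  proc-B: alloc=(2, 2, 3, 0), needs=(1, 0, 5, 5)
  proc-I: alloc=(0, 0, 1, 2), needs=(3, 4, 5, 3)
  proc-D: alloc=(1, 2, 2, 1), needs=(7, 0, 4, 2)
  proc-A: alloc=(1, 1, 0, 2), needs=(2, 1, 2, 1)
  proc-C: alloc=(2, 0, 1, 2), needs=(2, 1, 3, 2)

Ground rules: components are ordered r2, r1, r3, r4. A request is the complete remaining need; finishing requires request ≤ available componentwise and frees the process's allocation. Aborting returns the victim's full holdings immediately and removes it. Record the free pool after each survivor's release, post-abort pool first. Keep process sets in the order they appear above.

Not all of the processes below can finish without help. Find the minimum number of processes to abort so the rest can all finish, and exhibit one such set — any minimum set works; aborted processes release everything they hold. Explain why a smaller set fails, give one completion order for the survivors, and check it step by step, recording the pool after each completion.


Minimum abort set: proc-D.
Key observation: proc-I was stuck for good until proc-D gave back (1, 2, 2, 1); in the order shown it finishes at step 2.
Why nothing smaller works: aborting no one leaves the state deadlocked as given.
The survivors complete as proc-A, proc-I, proc-C, proc-G, proc-B. Step-by-step check (starting from the post-abort pool):
  pool = (3, 3, 5, 2)
  proc-A: need (2, 1, 2, 1) fits (3, 3, 5, 2); releases (1, 1, 0, 2), pool now (4, 4, 5, 4)
  proc-I: need (3, 4, 5, 3) fits (4, 4, 5, 4); releases (0, 0, 1, 2), pool now (4, 4, 6, 6)
  proc-C: need (2, 1, 3, 2) fits (4, 4, 6, 6); releases (2, 0, 1, 2), pool now (6, 4, 7, 8)
  proc-G: need (4, 3, 6, 4) fits (6, 4, 7, 8); releases (2, 0, 0, 2), pool now (8, 4, 7, 10)
  proc-B: need (1, 0, 5, 5) fits (8, 4, 7, 10); releases (2, 2, 3, 0), pool now (10, 6, 10, 10)


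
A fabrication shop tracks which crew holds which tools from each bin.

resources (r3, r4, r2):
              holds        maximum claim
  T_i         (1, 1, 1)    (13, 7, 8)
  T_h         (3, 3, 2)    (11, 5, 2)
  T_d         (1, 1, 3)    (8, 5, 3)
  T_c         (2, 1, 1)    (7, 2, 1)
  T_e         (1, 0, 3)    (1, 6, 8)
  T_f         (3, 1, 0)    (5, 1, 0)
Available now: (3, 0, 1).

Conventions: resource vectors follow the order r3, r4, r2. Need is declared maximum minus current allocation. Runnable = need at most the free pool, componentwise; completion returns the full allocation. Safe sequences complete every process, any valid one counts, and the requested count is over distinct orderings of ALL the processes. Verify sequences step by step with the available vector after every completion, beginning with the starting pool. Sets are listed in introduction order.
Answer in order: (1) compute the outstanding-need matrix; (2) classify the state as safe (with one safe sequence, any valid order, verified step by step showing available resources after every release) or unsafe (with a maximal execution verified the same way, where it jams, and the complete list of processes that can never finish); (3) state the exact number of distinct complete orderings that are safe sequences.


(1) Outstanding need per process (order r3, r4, r2):
  T_i: (12, 6, 7)
  T_h: (8, 2, 0)
  T_d: (7, 4, 0)
  T_c: (5, 1, 0)
  T_e: (0, 6, 5)
  T_f: (2, 0, 0)
(2) SAFE, for example via the order T_f, T_c, T_h, T_d, T_e, T_i.
Key observation: T_c marks the first exact bind of the order: its need (5, 1, 0) fits the free (6, 1, 1) with zero slack on a requested resource.
Step-by-step check:
  pool = (3, 0, 1)
  T_f needs (2, 0, 0) <= (3, 0, 1) -> finishes; pool += (3, 1, 0) = (6, 1, 1)
  T_c needs (5, 1, 0) <= (6, 1, 1) -> finishes; pool += (2, 1, 1) = (8, 2, 2)
  T_h needs (8, 2, 0) <= (8, 2, 2) -> finishes; pool += (3, 3, 2) = (11, 5, 4)
  T_d needs (7, 4, 0) <= (11, 5, 4) -> finishes; pool += (1, 1, 3) = (12, 6, 7)
  T_e needs (0, 6, 5) <= (12, 6, 7) -> finishes; pool += (1, 0, 3) = (13, 6, 10)
  T_i needs (12, 6, 7) <= (13, 6, 10) -> finishes; pool += (1, 1, 1) = (14, 7, 11)
(3) Exactly 2 of the possible complete orderings are safe sequences.


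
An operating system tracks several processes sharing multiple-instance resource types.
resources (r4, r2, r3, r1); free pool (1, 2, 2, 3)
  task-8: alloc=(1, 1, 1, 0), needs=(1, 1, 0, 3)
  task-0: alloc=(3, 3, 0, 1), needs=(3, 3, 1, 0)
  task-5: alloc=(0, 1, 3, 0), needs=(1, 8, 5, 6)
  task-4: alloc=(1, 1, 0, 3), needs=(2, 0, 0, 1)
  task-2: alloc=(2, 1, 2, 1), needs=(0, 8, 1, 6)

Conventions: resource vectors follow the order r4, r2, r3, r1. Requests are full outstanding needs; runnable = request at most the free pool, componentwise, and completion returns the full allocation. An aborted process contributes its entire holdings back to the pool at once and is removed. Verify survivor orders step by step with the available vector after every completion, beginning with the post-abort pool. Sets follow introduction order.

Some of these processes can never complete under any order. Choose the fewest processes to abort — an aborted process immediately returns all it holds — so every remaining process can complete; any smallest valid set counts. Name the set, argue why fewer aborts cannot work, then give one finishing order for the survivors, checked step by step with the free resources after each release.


Abort task-2.
Key observation: before aborting task-2, task-5 was permanently blocked — no order could ever run it; afterwards it completes at step 4.
No smaller set exists: with zero aborts the deadlock remains.
Survivors finish in the order: task-8, task-0, task-4, task-5. Verifying each step (pool after the aborts first):
  pool = (3, 3, 4, 4)
  task-8 needs (1, 1, 0, 3) <= (3, 3, 4, 4) -> finishes; pool += (1, 1, 1, 0) = (4, 4, 5, 4)
  task-0 needs (3, 3, 1, 0) <= (4, 4, 5, 4) -> finishes; pool += (3, 3, 0, 1) = (7, 7, 5, 5)
  task-4 needs (2, 0, 0, 1) <= (7, 7, 5, 5) -> finishes; pool += (1, 1, 0, 3) = (8, 8, 5, 8)
  task-5 needs (1, 8, 5, 6) <= (8, 8, 5, 8) -> finishes; pool += (0, 1, 3, 0) = (8, 9, 8, 8)


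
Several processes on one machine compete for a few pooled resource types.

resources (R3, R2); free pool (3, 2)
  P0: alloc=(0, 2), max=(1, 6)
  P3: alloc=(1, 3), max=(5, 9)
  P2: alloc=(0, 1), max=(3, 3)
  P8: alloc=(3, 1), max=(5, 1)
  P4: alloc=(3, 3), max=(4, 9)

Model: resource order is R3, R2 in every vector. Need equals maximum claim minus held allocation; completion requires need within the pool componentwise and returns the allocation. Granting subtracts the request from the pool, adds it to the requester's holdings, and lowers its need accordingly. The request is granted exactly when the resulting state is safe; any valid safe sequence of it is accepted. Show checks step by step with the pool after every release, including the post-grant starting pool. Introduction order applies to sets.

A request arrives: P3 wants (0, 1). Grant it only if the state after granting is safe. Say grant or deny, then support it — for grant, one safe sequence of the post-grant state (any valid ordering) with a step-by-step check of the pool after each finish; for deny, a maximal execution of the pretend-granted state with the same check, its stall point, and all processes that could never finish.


DENY. Granting would leave the state unsafe.
Key observation: no order helps: past P8, P2, the free pool tops out at (6, 3), below what each blocked process needs in R2.
On the post-grant state, P8, P2 is a maximal run — nothing extends it. Check, step by step:
  pool = (3, 1)
  run P8 (needs (2, 0), free (3, 1)); after release of (3, 1) the pool is (6, 2)
  run P2 (needs (3, 2), free (6, 2)); after release of (0, 1) the pool is (6, 3)
  blocked: P0 wants (1, 4), pool (6, 3) — not enough R2
  blocked: P3 wants (4, 5), pool (6, 3) — not enough R2
  blocked: P4 wants (1, 6), pool (6, 3) — not enough R2
Post-grant, the permanently blocked set is P0, P3 and P4.


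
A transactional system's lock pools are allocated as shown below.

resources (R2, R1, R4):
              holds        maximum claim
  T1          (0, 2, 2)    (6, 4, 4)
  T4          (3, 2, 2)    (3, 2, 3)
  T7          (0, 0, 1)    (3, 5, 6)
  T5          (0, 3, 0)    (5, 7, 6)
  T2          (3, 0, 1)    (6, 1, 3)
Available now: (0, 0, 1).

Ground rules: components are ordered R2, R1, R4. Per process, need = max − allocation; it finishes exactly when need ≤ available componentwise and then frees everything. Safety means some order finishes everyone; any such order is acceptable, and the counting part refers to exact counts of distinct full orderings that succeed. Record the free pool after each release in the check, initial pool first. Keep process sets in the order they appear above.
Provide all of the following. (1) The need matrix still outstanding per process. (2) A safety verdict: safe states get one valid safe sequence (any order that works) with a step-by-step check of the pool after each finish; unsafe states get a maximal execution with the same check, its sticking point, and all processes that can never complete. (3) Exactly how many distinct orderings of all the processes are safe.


(1) Need matrix, components ordered R2, R1, R4:
  T1: (6, 2, 2)
  T4: (0, 0, 1)
  T7: (3, 5, 5)
  T5: (5, 4, 6)
  T2: (3, 1, 2)
(2) SAFE. One safe sequence: T4, T2, T1, T5, T7.
Key observation: T4 is the earliest step where a requested resource binds exactly: need (0, 0, 1), pool (0, 0, 1) at its turn.
Walking it through:
  pool = (0, 0, 1)
  run T4 (needs (0, 0, 1), free (0, 0, 1)); after release of (3, 2, 2) the pool is (3, 2, 3)
  run T2 (needs (3, 1, 2), free (3, 2, 3)); after release of (3, 0, 1) the pool is (6, 2, 4)
  run T1 (needs (6, 2, 2), free (6, 2, 4)); after release of (0, 2, 2) the pool is (6, 4, 6)
  run T5 (needs (5, 4, 6), free (6, 4, 6)); after release of (0, 3, 0) the pool is (6, 7, 6)
  run T7 (needs (3, 5, 5), free (6, 7, 6)); after release of (0, 0, 1) the pool is (6, 7, 7)
(3) The exact count: 1 of the possible complete orderings is a safe sequence.


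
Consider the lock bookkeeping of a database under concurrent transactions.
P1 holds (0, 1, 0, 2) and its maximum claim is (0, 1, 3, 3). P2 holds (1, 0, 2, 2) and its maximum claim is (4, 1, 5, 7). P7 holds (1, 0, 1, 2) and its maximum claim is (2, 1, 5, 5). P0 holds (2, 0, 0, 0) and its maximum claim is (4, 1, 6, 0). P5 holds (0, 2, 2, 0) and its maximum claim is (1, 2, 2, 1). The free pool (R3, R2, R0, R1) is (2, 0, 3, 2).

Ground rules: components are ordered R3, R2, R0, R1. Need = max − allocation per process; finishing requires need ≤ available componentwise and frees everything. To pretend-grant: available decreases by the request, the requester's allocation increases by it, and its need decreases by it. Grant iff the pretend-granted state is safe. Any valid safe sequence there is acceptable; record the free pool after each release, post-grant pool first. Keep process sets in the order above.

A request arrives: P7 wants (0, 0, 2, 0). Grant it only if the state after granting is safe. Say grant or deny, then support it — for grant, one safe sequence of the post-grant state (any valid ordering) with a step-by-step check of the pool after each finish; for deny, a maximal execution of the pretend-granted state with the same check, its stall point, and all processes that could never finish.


GRANT. The post-grant state is safe; one safe sequence: P5, P1, P7, P0, P2.
Key observation: with (2, 0, 1, 2) left after the transfer, P5 can run at once — the state stays safe.
Check on the post-grant state, step by step:
  pool = (2, 0, 1, 2)
  run P5 (needs (1, 0, 0, 1), free (2, 0, 1, 2)); after release of (0, 2, 2, 0) the pool is (2, 2, 3, 2)
  run P1 (needs (0, 0, 3, 1), free (2, 2, 3, 2)); after release of (0, 1, 0, 2) the pool is (2, 3, 3, 4)
  run P7 (needs (1, 1, 2, 3), free (2, 3, 3, 4)); after release of (1, 0, 3, 2) the pool is (3, 3, 6, 6)
  run P0 (needs (2, 1, 6, 0), free (3, 3, 6, 6)); after release of (2, 0, 0, 0) the pool is (5, 3, 6, 6)
  run P2 (needs (3, 1, 3, 5), free (5, 3, 6, 6)); after release of (1, 0, 2, 2) the pool is (6, 3, 8, 8)


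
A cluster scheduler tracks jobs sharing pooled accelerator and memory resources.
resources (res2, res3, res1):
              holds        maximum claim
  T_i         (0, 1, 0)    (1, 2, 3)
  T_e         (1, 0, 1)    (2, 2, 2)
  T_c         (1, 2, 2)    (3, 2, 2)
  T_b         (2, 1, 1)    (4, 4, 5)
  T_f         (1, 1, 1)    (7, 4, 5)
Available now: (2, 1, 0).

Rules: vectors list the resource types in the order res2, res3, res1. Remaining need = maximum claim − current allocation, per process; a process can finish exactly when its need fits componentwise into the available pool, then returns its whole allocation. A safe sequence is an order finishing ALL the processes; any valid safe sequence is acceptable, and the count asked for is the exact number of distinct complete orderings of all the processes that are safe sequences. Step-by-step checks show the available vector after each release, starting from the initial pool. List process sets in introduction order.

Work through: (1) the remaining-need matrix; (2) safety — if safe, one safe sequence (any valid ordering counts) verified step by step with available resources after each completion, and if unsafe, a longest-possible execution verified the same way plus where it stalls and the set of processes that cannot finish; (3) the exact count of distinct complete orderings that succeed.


(1) Remaining need (order res2, res3, res1):
  T_i: (1, 1, 3)
  T_e: (1, 2, 1)
  T_c: (2, 0, 0)
  T_b: (2, 3, 4)
  T_f: (6, 3, 4)
(2) UNSAFE.
Key observation: no order helps: past T_c, T_e, T_i, the free pool tops out at (4, 4, 3), below what each blocked process needs in res1.
Going as far as possible: T_c, T_e, T_i; after that, nothing fits. Step-by-step check:
  pool = (2, 1, 0)
  T_c needs (2, 0, 0) <= (2, 1, 0) -> finishes; pool += (1, 2, 2) = (3, 3, 2)
  T_e needs (1, 2, 1) <= (3, 3, 2) -> finishes; pool += (1, 0, 1) = (4, 3, 3)
  T_i needs (1, 1, 3) <= (4, 3, 3) -> finishes; pool += (0, 1, 0) = (4, 4, 3)
  T_b still needs (2, 3, 4) but only (4, 4, 3) is free — short on res1
  T_f still needs (6, 3, 4) but only (4, 4, 3) is free — short on res2 and res1
Never able to finish: T_b and T_f.
(3) Precisely 0 of the possible complete orderings are safe sequences.


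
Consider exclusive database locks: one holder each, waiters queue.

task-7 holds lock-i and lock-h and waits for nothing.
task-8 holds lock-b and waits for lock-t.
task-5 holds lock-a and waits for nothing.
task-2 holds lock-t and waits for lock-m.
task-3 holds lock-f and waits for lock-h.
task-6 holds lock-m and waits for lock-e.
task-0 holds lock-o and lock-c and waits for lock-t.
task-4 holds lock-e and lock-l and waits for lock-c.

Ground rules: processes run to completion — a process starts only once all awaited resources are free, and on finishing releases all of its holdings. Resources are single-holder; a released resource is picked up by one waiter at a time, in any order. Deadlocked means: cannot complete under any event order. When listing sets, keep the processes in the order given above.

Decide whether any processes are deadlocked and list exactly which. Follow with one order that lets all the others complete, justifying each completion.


Deadlocked set: task-8, task-2, task-6, task-0 and task-4.
Key observation: the waits loop around task-2 -> task-6 -> task-4 -> task-0 -> task-2 with no way out; task-8 waits into the deadlock from upstream.
The rest can finish in the order task-5, task-7, task-3.
Check, step by step:
  task-5: no waits; runs immediately, freeing lock-a
  task-7: no waits; runs immediately, freeing lock-i and lock-h
  task-3: everything it awaited (lock-h) is free; runs, freeing lock-f


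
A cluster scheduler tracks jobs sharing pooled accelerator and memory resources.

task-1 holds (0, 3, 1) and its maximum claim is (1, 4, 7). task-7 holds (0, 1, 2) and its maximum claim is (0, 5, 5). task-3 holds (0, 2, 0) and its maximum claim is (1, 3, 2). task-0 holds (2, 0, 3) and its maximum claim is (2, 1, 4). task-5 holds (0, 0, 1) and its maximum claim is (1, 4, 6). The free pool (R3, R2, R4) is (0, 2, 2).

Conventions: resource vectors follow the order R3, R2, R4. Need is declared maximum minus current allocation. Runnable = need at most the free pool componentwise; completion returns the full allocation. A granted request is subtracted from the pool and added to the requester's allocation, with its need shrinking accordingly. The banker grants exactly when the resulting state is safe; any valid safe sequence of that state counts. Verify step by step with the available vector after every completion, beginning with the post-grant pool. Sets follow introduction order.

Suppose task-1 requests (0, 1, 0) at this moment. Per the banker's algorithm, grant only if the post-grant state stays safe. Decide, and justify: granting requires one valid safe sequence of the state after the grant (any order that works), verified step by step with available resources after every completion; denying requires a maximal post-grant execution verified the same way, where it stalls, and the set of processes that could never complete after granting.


DENY. Granting would leave the state unsafe.
Key observation: after task-0, task-3 the pool peaks at (2, 3, 5), and each blocked process is short somewhere: task-1 on R4; task-7 on R2; task-5 on R2.
Pretend the grant happened; the run task-0, task-3 goes as far as possible. Walking it through:
  pool = (0, 1, 2)
  run task-0 (needs (0, 1, 1), free (0, 1, 2)); after release of (2, 0, 3) the pool is (2, 1, 5)
  run task-3 (needs (1, 1, 2), free (2, 1, 5)); after release of (0, 2, 0) the pool is (2, 3, 5)
  blocked: task-1 wants (1, 0, 6), pool (2, 3, 5) — not enough R4
  blocked: task-7 wants (0, 4, 3), pool (2, 3, 5) — not enough R2
  blocked: task-5 wants (1, 4, 5), pool (2, 3, 5) — not enough R2
Processes that could never finish after the grant: task-1, task-7 and task-5.


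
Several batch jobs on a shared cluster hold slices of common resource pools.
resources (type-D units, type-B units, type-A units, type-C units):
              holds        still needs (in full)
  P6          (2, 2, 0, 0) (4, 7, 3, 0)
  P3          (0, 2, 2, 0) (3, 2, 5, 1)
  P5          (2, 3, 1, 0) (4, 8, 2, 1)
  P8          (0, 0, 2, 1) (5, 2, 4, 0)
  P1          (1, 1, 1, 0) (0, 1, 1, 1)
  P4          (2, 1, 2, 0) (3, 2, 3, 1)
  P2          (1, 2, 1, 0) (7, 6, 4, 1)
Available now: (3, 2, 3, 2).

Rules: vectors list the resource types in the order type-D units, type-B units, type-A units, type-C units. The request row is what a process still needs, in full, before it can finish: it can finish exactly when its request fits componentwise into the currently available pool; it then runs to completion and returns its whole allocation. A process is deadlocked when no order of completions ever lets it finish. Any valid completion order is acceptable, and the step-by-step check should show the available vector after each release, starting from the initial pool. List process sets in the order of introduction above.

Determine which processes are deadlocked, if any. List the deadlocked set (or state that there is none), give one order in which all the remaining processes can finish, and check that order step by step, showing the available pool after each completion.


The deadlocked set is P6, P5 and P2.
Key observation: after P4, P8, P1, P3 the pool peaks at (6, 6, 10, 3), and each blocked process is short somewhere: P6 on type-B units; P5 on type-B units; P2 on type-D units.
One completion order for the rest: P4, P8, P1, P3. Walking it through:
  pool = (3, 2, 3, 2)
  P4: need (3, 2, 3, 1) fits (3, 2, 3, 2); releases (2, 1, 2, 0), pool now (5, 3, 5, 2)
  P8: need (5, 2, 4, 0) fits (5, 3, 5, 2); releases (0, 0, 2, 1), pool now (5, 3, 7, 3)
  P1: need (0, 1, 1, 1) fits (5, 3, 7, 3); releases (1, 1, 1, 0), pool now (6, 4, 8, 3)
  P3: need (3, 2, 5, 1) fits (6, 4, 8, 3); releases (0, 2, 2, 0), pool now (6, 6, 10, 3)
None of the blocked processes ever fits:
  P6 cannot run: need (4, 7, 3, 0) vs free (6, 6, 10, 3) (insufficient type-B units)
  P5 cannot run: need (4, 8, 2, 1) vs free (6, 6, 10, 3) (insufficient type-B units)
  P2 cannot run: need (7, 6, 4, 1) vs free (6, 6, 10, 3) (insufficient type-D units)
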